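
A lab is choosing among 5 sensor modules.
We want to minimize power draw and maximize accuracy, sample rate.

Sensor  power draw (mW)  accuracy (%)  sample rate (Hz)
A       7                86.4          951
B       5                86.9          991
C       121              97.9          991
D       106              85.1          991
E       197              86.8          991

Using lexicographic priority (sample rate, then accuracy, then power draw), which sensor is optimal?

C

First maximize sample rate: best is 991, kept {B, C, D, E}.
Then maximize accuracy: best is 97.9, kept {C}.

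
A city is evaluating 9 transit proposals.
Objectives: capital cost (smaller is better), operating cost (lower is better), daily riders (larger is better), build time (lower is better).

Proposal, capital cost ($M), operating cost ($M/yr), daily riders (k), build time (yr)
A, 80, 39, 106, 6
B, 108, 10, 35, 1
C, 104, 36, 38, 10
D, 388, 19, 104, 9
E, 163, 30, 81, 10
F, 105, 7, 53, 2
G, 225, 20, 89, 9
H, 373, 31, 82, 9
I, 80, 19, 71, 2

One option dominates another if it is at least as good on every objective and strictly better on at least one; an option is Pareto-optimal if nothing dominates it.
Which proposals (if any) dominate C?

I: capital cost 80≤104, operating cost 19≤36, daily riders 71≥38, build time 2≤10 — dominates C.
Others (A, B, D, E, F, G, H) are each worse than C on at least one objective.

I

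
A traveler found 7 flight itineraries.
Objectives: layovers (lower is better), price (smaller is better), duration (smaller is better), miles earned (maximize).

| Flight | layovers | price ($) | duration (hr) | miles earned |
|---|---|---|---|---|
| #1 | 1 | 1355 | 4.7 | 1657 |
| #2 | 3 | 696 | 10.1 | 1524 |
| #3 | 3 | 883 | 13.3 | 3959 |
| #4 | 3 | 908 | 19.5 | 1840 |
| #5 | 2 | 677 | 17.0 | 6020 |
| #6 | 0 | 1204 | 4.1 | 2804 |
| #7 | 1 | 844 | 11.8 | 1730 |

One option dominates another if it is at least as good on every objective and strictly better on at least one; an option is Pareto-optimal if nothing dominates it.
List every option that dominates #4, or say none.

#3, #5

#3: layovers 3≤3, price 883≤908, duration 13.3≤19.5, miles earned 3959≥1840 — dominates #4.
#5: layovers 2≤3, price 677≤908, duration 17.0≤19.5, miles earned 6020≥1840 — dominates #4.
Others (#1, #2, #6, #7) are each worse than #4 on at least one objective.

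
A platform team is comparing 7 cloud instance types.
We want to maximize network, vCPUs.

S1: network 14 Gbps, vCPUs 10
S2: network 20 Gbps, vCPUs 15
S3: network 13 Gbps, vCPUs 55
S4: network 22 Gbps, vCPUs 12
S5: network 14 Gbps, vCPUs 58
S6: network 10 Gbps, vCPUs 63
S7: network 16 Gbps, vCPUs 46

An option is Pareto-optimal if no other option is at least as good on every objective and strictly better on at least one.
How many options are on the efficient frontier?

S1: dominated by S2 (network 20≥14, vCPUs 15≥10).
S2: not dominated.
S3: dominated by S5 (network 14≥13, vCPUs 58≥55).
S4: not dominated (best network).
S5: not dominated.
S6: not dominated (best vCPUs).
S7: not dominated.
Pareto-optimal: S2, S4, S5, S6, S7 → 5.

5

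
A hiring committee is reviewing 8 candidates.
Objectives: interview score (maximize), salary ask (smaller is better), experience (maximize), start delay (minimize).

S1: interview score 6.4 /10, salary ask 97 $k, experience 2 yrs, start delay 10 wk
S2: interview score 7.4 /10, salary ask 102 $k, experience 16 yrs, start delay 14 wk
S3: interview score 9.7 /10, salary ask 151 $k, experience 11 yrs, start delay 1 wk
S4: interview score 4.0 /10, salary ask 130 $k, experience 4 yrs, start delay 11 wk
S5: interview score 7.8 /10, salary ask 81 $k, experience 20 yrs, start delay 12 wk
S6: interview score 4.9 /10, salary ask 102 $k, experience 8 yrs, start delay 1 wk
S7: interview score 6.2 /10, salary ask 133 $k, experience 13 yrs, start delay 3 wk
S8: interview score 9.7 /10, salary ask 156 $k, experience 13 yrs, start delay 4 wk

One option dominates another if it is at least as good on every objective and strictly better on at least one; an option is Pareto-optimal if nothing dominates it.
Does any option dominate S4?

Yes

S6 vs S4: interview score 4.9≥4.0, salary ask 102≤130, experience 8≥4, start delay 1≤11 — S6 is at least as good on every objective and strictly better on at least one, so S6 dominates S4.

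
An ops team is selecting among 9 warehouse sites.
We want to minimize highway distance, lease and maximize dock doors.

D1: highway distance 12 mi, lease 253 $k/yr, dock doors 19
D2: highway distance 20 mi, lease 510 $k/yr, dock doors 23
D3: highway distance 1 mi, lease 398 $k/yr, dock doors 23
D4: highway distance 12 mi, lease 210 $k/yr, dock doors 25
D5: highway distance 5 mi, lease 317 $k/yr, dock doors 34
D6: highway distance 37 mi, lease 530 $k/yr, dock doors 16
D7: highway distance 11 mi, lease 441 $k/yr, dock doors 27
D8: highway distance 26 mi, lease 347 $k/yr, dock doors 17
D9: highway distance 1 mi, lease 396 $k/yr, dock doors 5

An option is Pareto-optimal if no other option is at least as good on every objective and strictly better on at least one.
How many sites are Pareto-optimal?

4

D1: dominated by D4 (highway distance 12≤12, lease 210≤253, dock doors 25≥19).
D2: dominated by D3 (highway distance 1≤20, lease 398≤510, dock doors 23≥23).
D3: not dominated.
D4: not dominated (best lease).
D5: not dominated (best dock doors).
D6: dominated by D1 (highway distance 12≤37, lease 253≤530, dock doors 19≥16).
D7: dominated by D5 (highway distance 5≤11, lease 317≤441, dock doors 34≥27).
D8: dominated by D1 (highway distance 12≤26, lease 253≤347, dock doors 19≥17).
D9: not dominated.
Pareto-optimal: D3, D4, D5, D9 → 4.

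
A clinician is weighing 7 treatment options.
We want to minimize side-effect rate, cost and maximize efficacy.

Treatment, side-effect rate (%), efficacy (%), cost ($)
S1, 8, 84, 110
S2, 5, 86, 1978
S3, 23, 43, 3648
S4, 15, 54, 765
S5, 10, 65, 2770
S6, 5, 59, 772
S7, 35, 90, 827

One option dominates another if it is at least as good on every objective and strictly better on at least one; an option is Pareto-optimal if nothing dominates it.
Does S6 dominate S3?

S6 vs S3: side-effect rate 5≤23, efficacy 59≥43, cost 772≤3648 — S6 is at least as good on every objective with at least one strict improvement.

Yes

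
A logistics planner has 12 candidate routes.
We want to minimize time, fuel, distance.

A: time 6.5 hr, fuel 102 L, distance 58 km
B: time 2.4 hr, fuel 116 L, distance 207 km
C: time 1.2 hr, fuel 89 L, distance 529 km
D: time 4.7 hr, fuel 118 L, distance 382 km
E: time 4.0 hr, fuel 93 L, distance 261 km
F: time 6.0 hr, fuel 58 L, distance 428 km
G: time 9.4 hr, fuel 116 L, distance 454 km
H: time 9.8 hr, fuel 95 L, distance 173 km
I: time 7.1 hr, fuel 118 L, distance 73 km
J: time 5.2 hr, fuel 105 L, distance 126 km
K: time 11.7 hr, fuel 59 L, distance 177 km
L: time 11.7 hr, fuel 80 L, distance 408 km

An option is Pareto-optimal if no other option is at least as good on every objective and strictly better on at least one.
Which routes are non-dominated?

A, B, C, E, F, H, J, K

A: not dominated (best distance).
B: not dominated.
C: not dominated (best time).
D: dominated by B (time 2.4≤4.7, fuel 116≤118, distance 207≤382).
E: not dominated.
F: not dominated (best fuel).
G: dominated by A (time 6.5≤9.4, fuel 102≤116, distance 58≤454).
H: not dominated.
I: dominated by A (time 6.5≤7.1, fuel 102≤118, distance 58≤73).
J: not dominated.
K: not dominated.
L: dominated by K (time 11.7≤11.7, fuel 59≤80, distance 177≤408).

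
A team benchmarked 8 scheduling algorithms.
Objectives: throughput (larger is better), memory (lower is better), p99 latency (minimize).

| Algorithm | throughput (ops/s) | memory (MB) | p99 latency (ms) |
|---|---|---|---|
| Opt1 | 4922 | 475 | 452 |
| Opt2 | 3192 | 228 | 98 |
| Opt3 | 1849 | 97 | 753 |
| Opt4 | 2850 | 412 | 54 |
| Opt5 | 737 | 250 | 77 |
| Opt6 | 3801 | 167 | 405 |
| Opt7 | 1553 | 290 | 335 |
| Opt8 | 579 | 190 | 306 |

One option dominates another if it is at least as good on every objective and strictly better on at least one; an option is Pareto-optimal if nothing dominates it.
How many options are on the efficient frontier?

7

Opt1: not dominated (best throughput).
Opt2: not dominated.
Opt3: not dominated (best memory).
Opt4: not dominated (best p99 latency).
Opt5: not dominated.
Opt6: not dominated.
Opt7: dominated by Opt2 (throughput 3192≥1553, memory 228≤290, p99 latency 98≤335).
Opt8: not dominated.
Pareto-optimal: Opt1, Opt2, Opt3, Opt4, Opt5, Opt6, Opt8 → 7.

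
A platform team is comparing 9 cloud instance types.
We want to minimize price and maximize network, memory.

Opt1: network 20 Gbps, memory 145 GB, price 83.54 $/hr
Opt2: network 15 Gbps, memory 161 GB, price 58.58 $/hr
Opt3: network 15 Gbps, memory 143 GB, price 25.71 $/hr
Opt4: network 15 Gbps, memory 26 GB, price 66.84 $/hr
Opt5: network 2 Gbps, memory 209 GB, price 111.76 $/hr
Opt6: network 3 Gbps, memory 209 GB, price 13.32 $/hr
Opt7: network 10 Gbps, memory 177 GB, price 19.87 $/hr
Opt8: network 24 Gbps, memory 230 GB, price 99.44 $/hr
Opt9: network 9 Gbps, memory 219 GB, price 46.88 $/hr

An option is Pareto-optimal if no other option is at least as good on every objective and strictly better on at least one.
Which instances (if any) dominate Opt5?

Opt6: network 3≥2, memory 209≥209, price 13.32≤111.76 — dominates Opt5.
Opt8: network 24≥2, memory 230≥209, price 99.44≤111.76 — dominates Opt5.
Opt9: network 9≥2, memory 219≥209, price 46.88≤111.76 — dominates Opt5.
Others (Opt1, Opt2, Opt3, Opt4, Opt7) are each worse than Opt5 on at least one objective.

Opt6, Opt8, Opt9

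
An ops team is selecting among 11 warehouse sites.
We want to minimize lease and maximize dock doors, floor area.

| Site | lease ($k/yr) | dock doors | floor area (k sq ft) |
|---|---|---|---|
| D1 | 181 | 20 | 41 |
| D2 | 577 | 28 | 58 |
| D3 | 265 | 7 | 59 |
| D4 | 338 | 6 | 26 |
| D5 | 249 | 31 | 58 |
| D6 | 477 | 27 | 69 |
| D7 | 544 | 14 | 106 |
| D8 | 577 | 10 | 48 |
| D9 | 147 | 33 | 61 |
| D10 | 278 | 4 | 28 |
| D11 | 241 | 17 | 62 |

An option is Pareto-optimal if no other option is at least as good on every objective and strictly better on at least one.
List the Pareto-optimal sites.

D1: dominated by D9 (lease 147≤181, dock doors 33≥20, floor area 61≥41).
D2: dominated by D5 (lease 249≤577, dock doors 31≥28, floor area 58≥58).
D3: dominated by D9 (lease 147≤265, dock doors 33≥7, floor area 61≥59).
D4: dominated by D1 (lease 181≤338, dock doors 20≥6, floor area 41≥26).
D5: dominated by D9 (lease 147≤249, dock doors 33≥31, floor area 61≥58).
D6: not dominated.
D7: not dominated (best floor area).
D8: dominated by D2 (lease 577≤577, dock doors 28≥10, floor area 58≥48).
D9: not dominated (best lease).
D10: dominated by D1 (lease 181≤278, dock doors 20≥4, floor area 41≥28).
D11: not dominated.

D6, D7, D9, D11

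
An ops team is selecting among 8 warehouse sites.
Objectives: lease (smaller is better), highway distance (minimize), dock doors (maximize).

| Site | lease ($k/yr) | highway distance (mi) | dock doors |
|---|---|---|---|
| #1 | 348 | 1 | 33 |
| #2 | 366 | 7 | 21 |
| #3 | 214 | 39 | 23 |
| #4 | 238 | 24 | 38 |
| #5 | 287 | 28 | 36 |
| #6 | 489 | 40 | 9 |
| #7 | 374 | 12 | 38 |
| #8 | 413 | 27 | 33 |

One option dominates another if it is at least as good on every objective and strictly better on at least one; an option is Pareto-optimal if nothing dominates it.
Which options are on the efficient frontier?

#1, #3, #4, #7

#1: not dominated (best highway distance).
#2: dominated by #1 (lease 348≤366, highway distance 1≤7, dock doors 33≥21).
#3: not dominated (best lease).
#4: not dominated.
#5: dominated by #4 (lease 238≤287, highway distance 24≤28, dock doors 38≥36).
#6: dominated by #1 (lease 348≤489, highway distance 1≤40, dock doors 33≥9).
#7: not dominated.
#8: dominated by #1 (lease 348≤413, highway distance 1≤27, dock doors 33≥33).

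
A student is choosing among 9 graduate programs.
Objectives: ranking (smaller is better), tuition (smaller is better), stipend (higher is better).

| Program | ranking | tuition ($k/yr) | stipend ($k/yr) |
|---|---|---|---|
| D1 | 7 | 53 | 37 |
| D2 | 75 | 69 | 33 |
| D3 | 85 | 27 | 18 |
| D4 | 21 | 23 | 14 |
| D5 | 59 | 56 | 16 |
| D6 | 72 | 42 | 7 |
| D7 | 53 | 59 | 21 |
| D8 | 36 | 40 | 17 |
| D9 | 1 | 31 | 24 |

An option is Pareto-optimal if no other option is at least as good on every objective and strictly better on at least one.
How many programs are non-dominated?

4

D1: not dominated (best stipend).
D2: dominated by D1 (ranking 7≤75, tuition 53≤69, stipend 37≥33).
D3: not dominated.
D4: not dominated (best tuition).
D5: dominated by D1 (ranking 7≤59, tuition 53≤56, stipend 37≥16).
D6: dominated by D4 (ranking 21≤72, tuition 23≤42, stipend 14≥7).
D7: dominated by D1 (ranking 7≤53, tuition 53≤59, stipend 37≥21).
D8: dominated by D9 (ranking 1≤36, tuition 31≤40, stipend 24≥17).
D9: not dominated (best ranking).
Pareto-optimal: D1, D3, D4, D9 → 4.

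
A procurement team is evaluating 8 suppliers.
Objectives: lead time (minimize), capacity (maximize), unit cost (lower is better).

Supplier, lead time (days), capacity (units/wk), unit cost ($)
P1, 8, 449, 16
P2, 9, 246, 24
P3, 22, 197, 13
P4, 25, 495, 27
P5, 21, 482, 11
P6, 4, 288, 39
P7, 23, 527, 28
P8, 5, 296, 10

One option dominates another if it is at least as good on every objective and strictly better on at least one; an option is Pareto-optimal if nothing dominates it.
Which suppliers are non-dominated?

P1: not dominated.
P2: dominated by P1 (lead time 8≤9, capacity 449≥246, unit cost 16≤24).
P3: dominated by P5 (lead time 21≤22, capacity 482≥197, unit cost 11≤13).
P4: not dominated.
P5: not dominated.
P6: not dominated (best lead time).
P7: not dominated (best capacity).
P8: not dominated (best unit cost).

P1, P4, P5, P6, P7, P8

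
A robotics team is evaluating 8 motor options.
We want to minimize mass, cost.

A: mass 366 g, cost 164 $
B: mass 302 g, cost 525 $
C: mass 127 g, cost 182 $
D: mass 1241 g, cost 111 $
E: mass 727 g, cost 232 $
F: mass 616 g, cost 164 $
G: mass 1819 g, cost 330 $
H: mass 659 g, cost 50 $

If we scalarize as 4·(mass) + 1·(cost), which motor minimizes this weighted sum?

A: 4·366 + 1·164 = 1628
B: 4·302 + 1·525 = 1733
C: 4·127 + 1·182 = 690
D: 4·1241 + 1·111 = 5075
E: 4·727 + 1·232 = 3140
F: 4·616 + 1·164 = 2628
G: 4·1819 + 1·330 = 7606
H: 4·659 + 1·50 = 2686
Lowest: C at 690.

C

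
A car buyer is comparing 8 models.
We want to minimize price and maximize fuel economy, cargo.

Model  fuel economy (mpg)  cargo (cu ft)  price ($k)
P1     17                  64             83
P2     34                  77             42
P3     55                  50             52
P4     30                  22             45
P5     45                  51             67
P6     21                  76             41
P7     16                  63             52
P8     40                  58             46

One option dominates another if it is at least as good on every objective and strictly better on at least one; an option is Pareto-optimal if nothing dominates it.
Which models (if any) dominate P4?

P2: fuel economy 34≥30, cargo 77≥22, price 42≤45 — dominates P4.
Others (P1, P3, P5, P6, P7, P8) are each worse than P4 on at least one objective.

P2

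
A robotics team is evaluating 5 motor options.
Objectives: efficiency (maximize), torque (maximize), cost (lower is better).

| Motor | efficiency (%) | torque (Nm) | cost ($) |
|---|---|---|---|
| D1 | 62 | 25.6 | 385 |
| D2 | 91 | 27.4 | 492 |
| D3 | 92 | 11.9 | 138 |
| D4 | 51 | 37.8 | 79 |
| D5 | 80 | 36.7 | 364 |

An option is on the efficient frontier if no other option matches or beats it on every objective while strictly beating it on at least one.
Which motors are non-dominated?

D2, D3, D4, D5

D1: dominated by D5 (efficiency 80≥62, torque 36.7≥25.6, cost 364≤385).
D2: not dominated.
D3: not dominated (best efficiency).
D4: not dominated (best torque).
D5: not dominated.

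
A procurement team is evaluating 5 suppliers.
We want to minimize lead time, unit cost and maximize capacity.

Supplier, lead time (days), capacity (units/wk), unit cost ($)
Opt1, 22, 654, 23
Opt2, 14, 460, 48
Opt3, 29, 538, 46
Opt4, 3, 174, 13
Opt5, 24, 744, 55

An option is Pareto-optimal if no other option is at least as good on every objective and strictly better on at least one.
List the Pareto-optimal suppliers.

Opt1: not dominated.
Opt2: not dominated.
Opt3: dominated by Opt1 (lead time 22≤29, capacity 654≥538, unit cost 23≤46).
Opt4: not dominated (best lead time).
Opt5: not dominated (best capacity).

Opt1, Opt2, Opt4, Opt5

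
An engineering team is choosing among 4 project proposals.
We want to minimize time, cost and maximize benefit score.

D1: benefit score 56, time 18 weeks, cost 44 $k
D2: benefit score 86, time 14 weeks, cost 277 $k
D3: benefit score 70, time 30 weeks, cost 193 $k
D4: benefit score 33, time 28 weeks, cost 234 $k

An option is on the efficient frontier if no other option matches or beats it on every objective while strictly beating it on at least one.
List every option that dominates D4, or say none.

D1

D1: benefit score 56≥33, time 18≤28, cost 44≤234 — dominates D4.
Others (D2, D3) are each worse than D4 on at least one objective.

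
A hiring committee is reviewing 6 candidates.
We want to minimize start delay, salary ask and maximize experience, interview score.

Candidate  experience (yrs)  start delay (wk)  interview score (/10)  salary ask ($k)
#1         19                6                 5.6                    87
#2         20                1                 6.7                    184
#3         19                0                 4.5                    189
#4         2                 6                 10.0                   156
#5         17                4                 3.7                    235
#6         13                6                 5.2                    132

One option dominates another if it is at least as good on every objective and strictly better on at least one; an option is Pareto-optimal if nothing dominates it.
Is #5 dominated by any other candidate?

Yes

#2 vs #5: experience 20≥17, start delay 1≤4, interview score 6.7≥3.7, salary ask 184≤235 — #2 is at least as good on every objective and strictly better on at least one, so #2 dominates #5.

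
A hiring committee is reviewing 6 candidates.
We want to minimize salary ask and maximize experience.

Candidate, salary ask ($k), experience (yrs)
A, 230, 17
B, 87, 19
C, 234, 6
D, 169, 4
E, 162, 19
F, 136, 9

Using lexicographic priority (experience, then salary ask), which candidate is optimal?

First maximize experience: best is 19, kept {B, E}.
Then minimize salary ask: best is 87, kept {B}.

B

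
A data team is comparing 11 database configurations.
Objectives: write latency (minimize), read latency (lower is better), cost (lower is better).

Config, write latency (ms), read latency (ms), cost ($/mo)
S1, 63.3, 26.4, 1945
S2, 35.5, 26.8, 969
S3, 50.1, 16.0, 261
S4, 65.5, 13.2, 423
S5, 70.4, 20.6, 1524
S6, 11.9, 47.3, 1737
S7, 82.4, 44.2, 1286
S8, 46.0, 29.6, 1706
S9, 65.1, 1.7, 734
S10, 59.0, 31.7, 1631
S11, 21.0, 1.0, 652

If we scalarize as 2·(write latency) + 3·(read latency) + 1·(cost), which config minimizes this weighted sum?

S3

S1: 2·63.3 + 3·26.4 + 1·1945 = 2150.8
S2: 2·35.5 + 3·26.8 + 1·969 = 1120.4
S3: 2·50.1 + 3·16.0 + 1·261 = 409.2
S4: 2·65.5 + 3·13.2 + 1·423 = 593.6
S5: 2·70.4 + 3·20.6 + 1·1524 = 1726.6
S6: 2·11.9 + 3·47.3 + 1·1737 = 1902.7
S7: 2·82.4 + 3·44.2 + 1·1286 = 1583.4
S8: 2·46.0 + 3·29.6 + 1·1706 = 1886.8
S9: 2·65.1 + 3·1.7 + 1·734 = 869.3
S10: 2·59.0 + 3·31.7 + 1·1631 = 1844.1
S11: 2·21.0 + 3·1.0 + 1·652 = 697.0
Lowest: S3 at 409.2.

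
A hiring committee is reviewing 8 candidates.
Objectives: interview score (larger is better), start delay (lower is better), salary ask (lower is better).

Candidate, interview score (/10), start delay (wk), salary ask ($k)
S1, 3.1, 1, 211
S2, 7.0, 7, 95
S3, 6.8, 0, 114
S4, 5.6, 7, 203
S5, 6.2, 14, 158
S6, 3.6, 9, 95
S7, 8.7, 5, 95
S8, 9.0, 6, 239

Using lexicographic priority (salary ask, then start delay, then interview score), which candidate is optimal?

S7

First minimize salary ask: best is 95, kept {S2, S6, S7}.
Then minimize start delay: best is 5, kept {S7}.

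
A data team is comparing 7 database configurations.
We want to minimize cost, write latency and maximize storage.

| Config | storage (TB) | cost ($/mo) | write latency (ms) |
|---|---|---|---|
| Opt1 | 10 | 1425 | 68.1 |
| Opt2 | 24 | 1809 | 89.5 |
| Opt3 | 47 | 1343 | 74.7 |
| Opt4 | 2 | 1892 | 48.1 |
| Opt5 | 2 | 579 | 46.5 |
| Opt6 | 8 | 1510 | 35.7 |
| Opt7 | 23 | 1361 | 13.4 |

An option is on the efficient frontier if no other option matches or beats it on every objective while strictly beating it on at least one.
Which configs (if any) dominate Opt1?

Opt7: storage 23≥10, cost 1361≤1425, write latency 13.4≤68.1 — dominates Opt1.
Others (Opt2, Opt3, Opt4, Opt5, Opt6) are each worse than Opt1 on at least one objective.

Opt7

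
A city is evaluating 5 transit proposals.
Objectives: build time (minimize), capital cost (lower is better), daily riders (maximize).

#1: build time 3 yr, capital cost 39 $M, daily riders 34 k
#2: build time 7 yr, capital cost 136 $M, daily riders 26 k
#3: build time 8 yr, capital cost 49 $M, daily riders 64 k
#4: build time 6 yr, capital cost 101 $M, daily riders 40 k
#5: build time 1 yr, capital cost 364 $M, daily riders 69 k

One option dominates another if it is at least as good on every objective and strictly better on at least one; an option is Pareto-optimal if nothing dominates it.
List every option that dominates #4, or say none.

#1: worse on daily riders (34 vs 40).
#2: worse on build time (7 vs 6).
#3: worse on build time (8 vs 6).
#5: worse on capital cost (364 vs 101).
No option dominates #4.

none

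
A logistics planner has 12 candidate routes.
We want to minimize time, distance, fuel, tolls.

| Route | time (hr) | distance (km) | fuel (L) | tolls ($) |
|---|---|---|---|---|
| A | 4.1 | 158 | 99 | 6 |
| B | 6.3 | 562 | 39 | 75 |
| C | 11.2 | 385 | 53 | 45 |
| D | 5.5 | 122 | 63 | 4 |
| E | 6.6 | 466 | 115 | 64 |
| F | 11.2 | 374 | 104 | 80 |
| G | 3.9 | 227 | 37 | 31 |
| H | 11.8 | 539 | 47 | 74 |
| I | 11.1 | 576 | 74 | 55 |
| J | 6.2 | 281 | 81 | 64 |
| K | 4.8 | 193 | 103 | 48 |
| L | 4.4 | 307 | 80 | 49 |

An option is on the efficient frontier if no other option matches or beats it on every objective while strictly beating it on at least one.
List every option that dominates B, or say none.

G

G: time 3.9≤6.3, distance 227≤562, fuel 37≤39, tolls 31≤75 — dominates B.
Others (A, C, D, E, F, H, I, J, K, L) are each worse than B on at least one objective.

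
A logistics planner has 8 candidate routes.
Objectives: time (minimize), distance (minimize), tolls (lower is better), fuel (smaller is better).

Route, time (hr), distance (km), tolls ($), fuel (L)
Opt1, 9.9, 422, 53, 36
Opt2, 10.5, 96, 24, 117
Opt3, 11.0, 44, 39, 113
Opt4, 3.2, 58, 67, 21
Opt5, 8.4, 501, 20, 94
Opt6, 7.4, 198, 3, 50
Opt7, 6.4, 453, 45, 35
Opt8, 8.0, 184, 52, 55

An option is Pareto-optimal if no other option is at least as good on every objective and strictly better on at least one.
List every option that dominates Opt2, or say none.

Opt1: worse on distance (422 vs 96).
Opt3: worse on time (11.0 vs 10.5).
Opt4: worse on tolls (67 vs 24).
Opt5: worse on distance (501 vs 96).
Opt6: worse on distance (198 vs 96).
Opt7: worse on distance (453 vs 96).
Opt8: worse on distance (184 vs 96).
No option dominates Opt2.

none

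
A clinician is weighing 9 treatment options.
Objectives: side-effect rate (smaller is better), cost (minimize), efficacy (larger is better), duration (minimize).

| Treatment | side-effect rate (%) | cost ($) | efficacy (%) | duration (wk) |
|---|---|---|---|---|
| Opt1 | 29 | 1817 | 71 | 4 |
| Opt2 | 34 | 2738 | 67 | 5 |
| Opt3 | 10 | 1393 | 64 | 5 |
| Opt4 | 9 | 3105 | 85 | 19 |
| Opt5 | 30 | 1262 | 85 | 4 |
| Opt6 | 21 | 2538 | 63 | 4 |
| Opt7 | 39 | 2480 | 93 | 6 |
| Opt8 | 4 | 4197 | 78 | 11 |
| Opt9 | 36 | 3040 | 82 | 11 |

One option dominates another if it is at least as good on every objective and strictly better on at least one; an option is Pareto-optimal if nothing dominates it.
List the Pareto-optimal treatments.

Opt1: not dominated.
Opt2: dominated by Opt1 (side-effect rate 29≤34, cost 1817≤2738, efficacy 71≥67, duration 4≤5).
Opt3: not dominated.
Opt4: not dominated.
Opt5: not dominated (best cost).
Opt6: not dominated.
Opt7: not dominated (best efficacy).
Opt8: not dominated (best side-effect rate).
Opt9: dominated by Opt5 (side-effect rate 30≤36, cost 1262≤3040, efficacy 85≥82, duration 4≤11).

Opt1, Opt3, Opt4, Opt5, Opt6, Opt7, Opt8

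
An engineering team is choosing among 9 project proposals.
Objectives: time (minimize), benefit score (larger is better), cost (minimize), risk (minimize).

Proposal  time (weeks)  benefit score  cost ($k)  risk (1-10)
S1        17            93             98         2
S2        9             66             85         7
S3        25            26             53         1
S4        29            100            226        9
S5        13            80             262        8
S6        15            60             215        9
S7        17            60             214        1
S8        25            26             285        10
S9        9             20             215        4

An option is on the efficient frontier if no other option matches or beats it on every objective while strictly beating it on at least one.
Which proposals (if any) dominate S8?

S1: time 17≤25, benefit score 93≥26, cost 98≤285, risk 2≤10 — dominates S8.
S2: time 9≤25, benefit score 66≥26, cost 85≤285, risk 7≤10 — dominates S8.
S3: time 25≤25, benefit score 26≥26, cost 53≤285, risk 1≤10 — dominates S8.
S5: time 13≤25, benefit score 80≥26, cost 262≤285, risk 8≤10 — dominates S8.
S6: time 15≤25, benefit score 60≥26, cost 215≤285, risk 9≤10 — dominates S8.
S7: time 17≤25, benefit score 60≥26, cost 214≤285, risk 1≤10 — dominates S8.
Others (S4, S9) are each worse than S8 on at least one objective.

S1, S2, S3, S5, S6, S7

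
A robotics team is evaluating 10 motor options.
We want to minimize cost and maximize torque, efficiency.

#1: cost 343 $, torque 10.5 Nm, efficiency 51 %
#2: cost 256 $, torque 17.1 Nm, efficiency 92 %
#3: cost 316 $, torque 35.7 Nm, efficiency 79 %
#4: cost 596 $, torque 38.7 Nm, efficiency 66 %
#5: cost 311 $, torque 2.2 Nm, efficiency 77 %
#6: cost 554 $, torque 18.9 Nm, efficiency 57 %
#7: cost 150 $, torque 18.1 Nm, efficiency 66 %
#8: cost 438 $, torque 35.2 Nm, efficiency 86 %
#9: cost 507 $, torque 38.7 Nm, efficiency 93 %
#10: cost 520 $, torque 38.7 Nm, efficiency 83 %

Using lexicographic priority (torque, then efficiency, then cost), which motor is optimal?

#9

First maximize torque: best is 38.7, kept {#4, #9, #10}.
Then maximize efficiency: best is 93, kept {#9}.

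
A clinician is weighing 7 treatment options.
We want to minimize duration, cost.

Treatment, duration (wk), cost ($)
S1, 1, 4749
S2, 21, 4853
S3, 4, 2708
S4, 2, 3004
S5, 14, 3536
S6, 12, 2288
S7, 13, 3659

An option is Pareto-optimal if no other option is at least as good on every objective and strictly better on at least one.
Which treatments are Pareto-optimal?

S1: not dominated (best duration).
S2: dominated by S1 (duration 1≤21, cost 4749≤4853).
S3: not dominated.
S4: not dominated.
S5: dominated by S3 (duration 4≤14, cost 2708≤3536).
S6: not dominated (best cost).
S7: dominated by S3 (duration 4≤13, cost 2708≤3659).

S1, S3, S4, S6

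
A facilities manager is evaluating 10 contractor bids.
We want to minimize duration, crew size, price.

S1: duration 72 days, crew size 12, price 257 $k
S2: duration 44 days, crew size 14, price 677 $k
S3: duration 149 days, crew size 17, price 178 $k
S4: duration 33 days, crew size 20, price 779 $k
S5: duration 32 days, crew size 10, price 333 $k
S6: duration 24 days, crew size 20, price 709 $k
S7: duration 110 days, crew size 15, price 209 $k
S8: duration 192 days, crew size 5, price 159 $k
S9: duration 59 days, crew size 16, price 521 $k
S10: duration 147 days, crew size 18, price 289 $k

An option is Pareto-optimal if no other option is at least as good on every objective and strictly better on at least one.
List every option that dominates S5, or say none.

none

S1: worse on duration (72 vs 32).
S2: worse on duration (44 vs 32).
S3: worse on duration (149 vs 32).
S4: worse on duration (33 vs 32).
S6: worse on crew size (20 vs 10).
S7: worse on duration (110 vs 32).
S8: worse on duration (192 vs 32).
S9: worse on duration (59 vs 32).
S10: worse on duration (147 vs 32).
No option dominates S5.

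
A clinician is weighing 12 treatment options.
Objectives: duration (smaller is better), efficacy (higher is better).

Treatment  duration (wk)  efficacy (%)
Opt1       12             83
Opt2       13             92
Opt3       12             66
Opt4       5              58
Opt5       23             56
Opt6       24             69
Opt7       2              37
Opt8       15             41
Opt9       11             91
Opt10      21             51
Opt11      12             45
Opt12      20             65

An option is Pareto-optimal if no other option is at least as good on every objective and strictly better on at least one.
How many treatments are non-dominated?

4

Opt1: dominated by Opt9 (duration 11≤12, efficacy 91≥83).
Opt2: not dominated (best efficacy).
Opt3: dominated by Opt1 (duration 12≤12, efficacy 83≥66).
Opt4: not dominated.
Opt5: dominated by Opt1 (duration 12≤23, efficacy 83≥56).
Opt6: dominated by Opt1 (duration 12≤24, efficacy 83≥69).
Opt7: not dominated (best duration).
Opt8: dominated by Opt1 (duration 12≤15, efficacy 83≥41).
Opt9: not dominated.
Opt10: dominated by Opt1 (duration 12≤21, efficacy 83≥51).
Opt11: dominated by Opt1 (duration 12≤12, efficacy 83≥45).
Opt12: dominated by Opt1 (duration 12≤20, efficacy 83≥65).
Pareto-optimal: Opt2, Opt4, Opt7, Opt9 → 4.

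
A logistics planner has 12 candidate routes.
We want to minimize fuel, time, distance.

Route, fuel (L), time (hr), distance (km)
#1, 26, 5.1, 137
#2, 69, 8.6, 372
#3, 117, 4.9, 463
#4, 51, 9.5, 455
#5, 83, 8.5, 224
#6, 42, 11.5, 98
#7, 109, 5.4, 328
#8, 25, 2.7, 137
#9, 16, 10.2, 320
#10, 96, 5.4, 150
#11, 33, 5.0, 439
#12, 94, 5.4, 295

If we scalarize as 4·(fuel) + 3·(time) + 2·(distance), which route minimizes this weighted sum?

#1: 4·26 + 3·5.1 + 2·137 = 393.3
#2: 4·69 + 3·8.6 + 2·372 = 1045.8
#3: 4·117 + 3·4.9 + 2·463 = 1408.7
#4: 4·51 + 3·9.5 + 2·455 = 1142.5
#5: 4·83 + 3·8.5 + 2·224 = 805.5
#6: 4·42 + 3·11.5 + 2·98 = 398.5
#7: 4·109 + 3·5.4 + 2·328 = 1108.2
#8: 4·25 + 3·2.7 + 2·137 = 382.1
#9: 4·16 + 3·10.2 + 2·320 = 734.6
#10: 4·96 + 3·5.4 + 2·150 = 700.2
#11: 4·33 + 3·5.0 + 2·439 = 1025.0
#12: 4·94 + 3·5.4 + 2·295 = 982.2
Lowest: #8 at 382.1.

#8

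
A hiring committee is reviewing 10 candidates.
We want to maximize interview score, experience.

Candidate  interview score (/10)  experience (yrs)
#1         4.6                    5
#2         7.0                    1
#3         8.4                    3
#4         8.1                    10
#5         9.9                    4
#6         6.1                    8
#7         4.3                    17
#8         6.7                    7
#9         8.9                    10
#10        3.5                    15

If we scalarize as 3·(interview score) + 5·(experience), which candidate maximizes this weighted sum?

#7

#1: 3·4.6 + 5·5 = 38.8
#2: 3·7.0 + 5·1 = 26.0
#3: 3·8.4 + 5·3 = 40.2
#4: 3·8.1 + 5·10 = 74.3
#5: 3·9.9 + 5·4 = 49.7
#6: 3·6.1 + 5·8 = 58.3
#7: 3·4.3 + 5·17 = 97.9
#8: 3·6.7 + 5·7 = 55.1
#9: 3·8.9 + 5·10 = 76.7
#10: 3·3.5 + 5·15 = 85.5
Highest: #7 at 97.9.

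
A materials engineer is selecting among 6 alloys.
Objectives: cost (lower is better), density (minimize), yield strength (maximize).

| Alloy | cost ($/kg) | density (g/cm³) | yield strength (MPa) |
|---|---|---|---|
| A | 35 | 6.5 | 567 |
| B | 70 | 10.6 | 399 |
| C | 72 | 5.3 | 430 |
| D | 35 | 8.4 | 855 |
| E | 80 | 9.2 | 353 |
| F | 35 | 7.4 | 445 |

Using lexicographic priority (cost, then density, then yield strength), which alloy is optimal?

A

First minimize cost: best is 35, kept {A, D, F}.
Then minimize density: best is 6.5, kept {A}.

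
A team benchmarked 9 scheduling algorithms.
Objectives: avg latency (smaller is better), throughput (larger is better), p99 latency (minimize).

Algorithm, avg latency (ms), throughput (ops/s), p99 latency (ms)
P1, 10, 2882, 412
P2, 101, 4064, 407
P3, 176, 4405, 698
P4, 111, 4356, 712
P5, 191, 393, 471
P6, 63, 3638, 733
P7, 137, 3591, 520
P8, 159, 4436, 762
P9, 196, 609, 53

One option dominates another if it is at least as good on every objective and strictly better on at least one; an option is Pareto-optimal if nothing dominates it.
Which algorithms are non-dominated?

P1, P2, P3, P4, P6, P8, P9

P1: not dominated (best avg latency).
P2: not dominated.
P3: not dominated.
P4: not dominated.
P5: dominated by P1 (avg latency 10≤191, throughput 2882≥393, p99 latency 412≤471).
P6: not dominated.
P7: dominated by P2 (avg latency 101≤137, throughput 4064≥3591, p99 latency 407≤520).
P8: not dominated (best throughput).
P9: not dominated (best p99 latency).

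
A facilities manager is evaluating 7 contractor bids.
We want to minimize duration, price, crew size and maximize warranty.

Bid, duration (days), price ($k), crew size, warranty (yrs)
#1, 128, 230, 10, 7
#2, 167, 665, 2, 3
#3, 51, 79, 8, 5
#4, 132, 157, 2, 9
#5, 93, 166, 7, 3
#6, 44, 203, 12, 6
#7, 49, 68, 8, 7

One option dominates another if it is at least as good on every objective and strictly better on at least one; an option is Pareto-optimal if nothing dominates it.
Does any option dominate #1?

#7 vs #1: duration 49≤128, price 68≤230, crew size 8≤10, warranty 7≥7 — #7 is at least as good on every objective and strictly better on at least one, so #7 dominates #1.

Yes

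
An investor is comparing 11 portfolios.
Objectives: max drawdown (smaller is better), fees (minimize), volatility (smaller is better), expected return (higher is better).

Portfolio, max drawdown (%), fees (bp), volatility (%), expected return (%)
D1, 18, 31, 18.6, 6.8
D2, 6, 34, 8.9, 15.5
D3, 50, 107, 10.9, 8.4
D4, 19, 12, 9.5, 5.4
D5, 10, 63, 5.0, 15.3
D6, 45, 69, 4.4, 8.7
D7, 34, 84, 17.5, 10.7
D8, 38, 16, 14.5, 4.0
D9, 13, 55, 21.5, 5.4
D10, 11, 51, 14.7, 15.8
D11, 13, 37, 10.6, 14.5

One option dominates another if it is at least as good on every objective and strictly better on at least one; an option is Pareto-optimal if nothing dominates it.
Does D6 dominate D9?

No

D6 vs D9: D6 is worse on max drawdown (45 vs 13), so it does not dominate D9.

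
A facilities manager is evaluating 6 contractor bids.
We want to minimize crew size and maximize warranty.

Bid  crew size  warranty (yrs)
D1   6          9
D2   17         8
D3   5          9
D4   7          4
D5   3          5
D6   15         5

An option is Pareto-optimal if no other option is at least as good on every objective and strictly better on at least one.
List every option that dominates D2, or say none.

D1: crew size 6≤17, warranty 9≥8 — dominates D2.
D3: crew size 5≤17, warranty 9≥8 — dominates D2.
Others (D4, D5, D6) are each worse than D2 on at least one objective.

D1, D3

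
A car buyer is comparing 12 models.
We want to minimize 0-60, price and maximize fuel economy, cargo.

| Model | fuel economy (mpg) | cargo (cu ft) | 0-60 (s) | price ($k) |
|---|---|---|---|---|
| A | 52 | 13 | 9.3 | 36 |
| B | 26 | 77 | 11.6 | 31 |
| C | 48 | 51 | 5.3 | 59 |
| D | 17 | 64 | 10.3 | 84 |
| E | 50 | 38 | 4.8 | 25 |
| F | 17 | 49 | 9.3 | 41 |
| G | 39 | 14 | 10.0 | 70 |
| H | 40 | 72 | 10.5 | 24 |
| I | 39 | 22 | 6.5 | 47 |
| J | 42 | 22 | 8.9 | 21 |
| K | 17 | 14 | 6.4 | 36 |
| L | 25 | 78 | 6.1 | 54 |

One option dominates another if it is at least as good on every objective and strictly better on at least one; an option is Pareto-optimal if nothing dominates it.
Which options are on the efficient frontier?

A: not dominated (best fuel economy).
B: not dominated.
C: not dominated.
D: dominated by L (fuel economy 25≥17, cargo 78≥64, 0-60 6.1≤10.3, price 54≤84).
E: not dominated (best 0-60).
F: not dominated.
G: dominated by C (fuel economy 48≥39, cargo 51≥14, 0-60 5.3≤10.0, price 59≤70).
H: not dominated.
I: dominated by E (fuel economy 50≥39, cargo 38≥22, 0-60 4.8≤6.5, price 25≤47).
J: not dominated (best price).
K: dominated by E (fuel economy 50≥17, cargo 38≥14, 0-60 4.8≤6.4, price 25≤36).
L: not dominated (best cargo).

A, B, C, E, F, H, J, L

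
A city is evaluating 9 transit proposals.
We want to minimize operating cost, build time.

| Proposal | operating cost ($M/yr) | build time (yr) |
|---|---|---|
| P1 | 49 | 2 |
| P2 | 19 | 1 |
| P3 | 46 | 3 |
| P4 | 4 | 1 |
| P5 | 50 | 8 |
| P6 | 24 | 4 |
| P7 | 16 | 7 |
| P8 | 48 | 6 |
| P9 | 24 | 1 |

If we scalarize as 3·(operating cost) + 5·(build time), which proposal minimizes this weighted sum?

P1: 3·49 + 5·2 = 157
P2: 3·19 + 5·1 = 62
P3: 3·46 + 5·3 = 153
P4: 3·4 + 5·1 = 17
P5: 3·50 + 5·8 = 190
P6: 3·24 + 5·4 = 92
P7: 3·16 + 5·7 = 83
P8: 3·48 + 5·6 = 174
P9: 3·24 + 5·1 = 77
Lowest: P4 at 17.

P4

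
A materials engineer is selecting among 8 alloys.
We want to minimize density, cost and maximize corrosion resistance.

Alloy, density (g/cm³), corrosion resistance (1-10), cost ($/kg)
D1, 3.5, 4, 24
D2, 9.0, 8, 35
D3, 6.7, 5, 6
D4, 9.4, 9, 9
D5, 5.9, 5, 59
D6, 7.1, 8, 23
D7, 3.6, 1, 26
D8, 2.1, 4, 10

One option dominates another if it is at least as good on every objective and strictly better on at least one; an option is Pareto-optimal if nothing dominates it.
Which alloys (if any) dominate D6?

none

D1: worse on corrosion resistance (4 vs 8).
D2: worse on density (9.0 vs 7.1).
D3: worse on corrosion resistance (5 vs 8).
D4: worse on density (9.4 vs 7.1).
D5: worse on corrosion resistance (5 vs 8).
D7: worse on corrosion resistance (1 vs 8).
D8: worse on corrosion resistance (4 vs 8).
No option dominates D6.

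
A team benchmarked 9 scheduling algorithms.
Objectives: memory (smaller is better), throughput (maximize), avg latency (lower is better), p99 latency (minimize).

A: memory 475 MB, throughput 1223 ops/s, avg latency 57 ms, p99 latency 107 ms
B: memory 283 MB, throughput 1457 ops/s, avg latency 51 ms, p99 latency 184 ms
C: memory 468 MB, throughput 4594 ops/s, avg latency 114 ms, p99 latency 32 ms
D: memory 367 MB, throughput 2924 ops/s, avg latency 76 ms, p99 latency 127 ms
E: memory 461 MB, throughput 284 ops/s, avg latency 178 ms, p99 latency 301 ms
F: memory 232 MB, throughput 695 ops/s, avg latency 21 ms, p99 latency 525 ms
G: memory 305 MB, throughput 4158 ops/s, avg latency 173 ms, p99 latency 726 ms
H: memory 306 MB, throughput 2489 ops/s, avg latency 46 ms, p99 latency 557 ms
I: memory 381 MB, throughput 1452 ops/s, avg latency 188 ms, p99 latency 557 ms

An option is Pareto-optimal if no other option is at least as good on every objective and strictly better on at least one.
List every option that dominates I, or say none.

B, D, H

B: memory 283≤381, throughput 1457≥1452, avg latency 51≤188, p99 latency 184≤557 — dominates I.
D: memory 367≤381, throughput 2924≥1452, avg latency 76≤188, p99 latency 127≤557 — dominates I.
H: memory 306≤381, throughput 2489≥1452, avg latency 46≤188, p99 latency 557≤557 — dominates I.
Others (A, C, E, F, G) are each worse than I on at least one objective.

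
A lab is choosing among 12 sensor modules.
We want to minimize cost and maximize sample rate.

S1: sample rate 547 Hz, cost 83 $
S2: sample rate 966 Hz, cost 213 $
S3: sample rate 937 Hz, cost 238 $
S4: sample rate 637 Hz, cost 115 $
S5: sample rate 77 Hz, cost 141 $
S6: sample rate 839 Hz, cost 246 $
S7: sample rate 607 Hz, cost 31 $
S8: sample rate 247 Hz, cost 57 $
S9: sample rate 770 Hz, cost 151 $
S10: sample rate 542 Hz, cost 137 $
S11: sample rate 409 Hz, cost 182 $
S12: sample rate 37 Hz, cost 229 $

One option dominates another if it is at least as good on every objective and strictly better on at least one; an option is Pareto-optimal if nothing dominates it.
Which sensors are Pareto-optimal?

S1: dominated by S7 (sample rate 607≥547, cost 31≤83).
S2: not dominated (best sample rate).
S3: dominated by S2 (sample rate 966≥937, cost 213≤238).
S4: not dominated.
S5: dominated by S1 (sample rate 547≥77, cost 83≤141).
S6: dominated by S2 (sample rate 966≥839, cost 213≤246).
S7: not dominated (best cost).
S8: dominated by S7 (sample rate 607≥247, cost 31≤57).
S9: not dominated.
S10: dominated by S1 (sample rate 547≥542, cost 83≤137).
S11: dominated by S1 (sample rate 547≥409, cost 83≤182).
S12: dominated by S1 (sample rate 547≥37, cost 83≤229).

S2, S4, S7, S9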